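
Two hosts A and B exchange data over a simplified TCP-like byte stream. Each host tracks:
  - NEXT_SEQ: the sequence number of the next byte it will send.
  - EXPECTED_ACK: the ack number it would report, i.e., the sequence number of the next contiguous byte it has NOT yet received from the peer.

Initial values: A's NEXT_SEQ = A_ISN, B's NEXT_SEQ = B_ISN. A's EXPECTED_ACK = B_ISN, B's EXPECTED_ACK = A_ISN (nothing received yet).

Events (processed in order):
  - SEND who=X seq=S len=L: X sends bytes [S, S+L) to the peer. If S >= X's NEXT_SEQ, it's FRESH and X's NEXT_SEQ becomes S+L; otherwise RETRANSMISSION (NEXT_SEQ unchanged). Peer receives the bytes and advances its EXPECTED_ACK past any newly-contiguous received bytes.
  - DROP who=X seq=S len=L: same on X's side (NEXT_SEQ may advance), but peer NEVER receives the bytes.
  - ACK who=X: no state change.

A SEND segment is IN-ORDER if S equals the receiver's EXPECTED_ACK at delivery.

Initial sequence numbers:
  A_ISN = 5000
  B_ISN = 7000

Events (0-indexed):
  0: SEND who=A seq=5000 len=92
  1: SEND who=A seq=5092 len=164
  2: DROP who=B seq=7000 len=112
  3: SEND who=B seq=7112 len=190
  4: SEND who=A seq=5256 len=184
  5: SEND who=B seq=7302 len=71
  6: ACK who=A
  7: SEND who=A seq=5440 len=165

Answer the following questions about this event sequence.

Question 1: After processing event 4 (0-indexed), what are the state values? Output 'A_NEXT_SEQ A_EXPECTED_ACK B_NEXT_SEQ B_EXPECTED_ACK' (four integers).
After event 0: A_seq=5092 A_ack=7000 B_seq=7000 B_ack=5092
After event 1: A_seq=5256 A_ack=7000 B_seq=7000 B_ack=5256
After event 2: A_seq=5256 A_ack=7000 B_seq=7112 B_ack=5256
After event 3: A_seq=5256 A_ack=7000 B_seq=7302 B_ack=5256
After event 4: A_seq=5440 A_ack=7000 B_seq=7302 B_ack=5440

5440 7000 7302 5440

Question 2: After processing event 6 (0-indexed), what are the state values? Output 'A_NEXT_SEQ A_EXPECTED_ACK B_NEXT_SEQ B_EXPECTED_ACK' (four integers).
After event 0: A_seq=5092 A_ack=7000 B_seq=7000 B_ack=5092
After event 1: A_seq=5256 A_ack=7000 B_seq=7000 B_ack=5256
After event 2: A_seq=5256 A_ack=7000 B_seq=7112 B_ack=5256
After event 3: A_seq=5256 A_ack=7000 B_seq=7302 B_ack=5256
After event 4: A_seq=5440 A_ack=7000 B_seq=7302 B_ack=5440
After event 5: A_seq=5440 A_ack=7000 B_seq=7373 B_ack=5440
After event 6: A_seq=5440 A_ack=7000 B_seq=7373 B_ack=5440

5440 7000 7373 5440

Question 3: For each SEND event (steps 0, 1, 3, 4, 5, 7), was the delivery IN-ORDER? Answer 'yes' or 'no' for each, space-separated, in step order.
Step 0: SEND seq=5000 -> in-order
Step 1: SEND seq=5092 -> in-order
Step 3: SEND seq=7112 -> out-of-order
Step 4: SEND seq=5256 -> in-order
Step 5: SEND seq=7302 -> out-of-order
Step 7: SEND seq=5440 -> in-order

Answer: yes yes no yes no yes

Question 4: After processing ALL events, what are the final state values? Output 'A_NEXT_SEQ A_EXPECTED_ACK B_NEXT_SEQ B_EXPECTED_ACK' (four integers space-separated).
After event 0: A_seq=5092 A_ack=7000 B_seq=7000 B_ack=5092
After event 1: A_seq=5256 A_ack=7000 B_seq=7000 B_ack=5256
After event 2: A_seq=5256 A_ack=7000 B_seq=7112 B_ack=5256
After event 3: A_seq=5256 A_ack=7000 B_seq=7302 B_ack=5256
After event 4: A_seq=5440 A_ack=7000 B_seq=7302 B_ack=5440
After event 5: A_seq=5440 A_ack=7000 B_seq=7373 B_ack=5440
After event 6: A_seq=5440 A_ack=7000 B_seq=7373 B_ack=5440
After event 7: A_seq=5605 A_ack=7000 B_seq=7373 B_ack=5605

Answer: 5605 7000 7373 5605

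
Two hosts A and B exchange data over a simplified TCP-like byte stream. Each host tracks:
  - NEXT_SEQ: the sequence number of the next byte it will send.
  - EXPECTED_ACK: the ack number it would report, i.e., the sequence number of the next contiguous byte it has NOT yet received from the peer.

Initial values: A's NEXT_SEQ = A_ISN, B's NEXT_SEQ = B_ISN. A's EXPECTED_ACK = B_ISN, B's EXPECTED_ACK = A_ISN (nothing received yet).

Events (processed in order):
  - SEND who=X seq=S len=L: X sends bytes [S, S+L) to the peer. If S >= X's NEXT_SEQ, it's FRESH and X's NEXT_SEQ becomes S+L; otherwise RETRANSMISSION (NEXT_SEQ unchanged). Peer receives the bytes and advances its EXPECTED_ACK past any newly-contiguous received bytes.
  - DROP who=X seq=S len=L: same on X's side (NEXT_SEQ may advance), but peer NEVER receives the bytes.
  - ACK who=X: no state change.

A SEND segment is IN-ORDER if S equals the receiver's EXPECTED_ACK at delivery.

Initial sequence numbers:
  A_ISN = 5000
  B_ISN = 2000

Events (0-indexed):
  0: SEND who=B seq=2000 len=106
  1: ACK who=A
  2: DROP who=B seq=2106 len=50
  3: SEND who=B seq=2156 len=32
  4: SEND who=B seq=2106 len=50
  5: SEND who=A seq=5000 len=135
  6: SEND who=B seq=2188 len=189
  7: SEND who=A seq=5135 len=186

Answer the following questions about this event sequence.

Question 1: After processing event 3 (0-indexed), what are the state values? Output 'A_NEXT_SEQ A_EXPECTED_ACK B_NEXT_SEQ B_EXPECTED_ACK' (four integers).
After event 0: A_seq=5000 A_ack=2106 B_seq=2106 B_ack=5000
After event 1: A_seq=5000 A_ack=2106 B_seq=2106 B_ack=5000
After event 2: A_seq=5000 A_ack=2106 B_seq=2156 B_ack=5000
After event 3: A_seq=5000 A_ack=2106 B_seq=2188 B_ack=5000

5000 2106 2188 5000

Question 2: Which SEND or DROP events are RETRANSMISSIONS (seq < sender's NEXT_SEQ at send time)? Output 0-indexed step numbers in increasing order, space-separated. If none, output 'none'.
Answer: 4

Derivation:
Step 0: SEND seq=2000 -> fresh
Step 2: DROP seq=2106 -> fresh
Step 3: SEND seq=2156 -> fresh
Step 4: SEND seq=2106 -> retransmit
Step 5: SEND seq=5000 -> fresh
Step 6: SEND seq=2188 -> fresh
Step 7: SEND seq=5135 -> fresh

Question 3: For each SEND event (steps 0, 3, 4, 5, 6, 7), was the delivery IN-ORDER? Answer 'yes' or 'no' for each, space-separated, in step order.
Step 0: SEND seq=2000 -> in-order
Step 3: SEND seq=2156 -> out-of-order
Step 4: SEND seq=2106 -> in-order
Step 5: SEND seq=5000 -> in-order
Step 6: SEND seq=2188 -> in-order
Step 7: SEND seq=5135 -> in-order

Answer: yes no yes yes yes yes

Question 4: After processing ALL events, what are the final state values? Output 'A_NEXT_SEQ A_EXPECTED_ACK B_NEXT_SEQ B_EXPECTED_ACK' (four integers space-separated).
After event 0: A_seq=5000 A_ack=2106 B_seq=2106 B_ack=5000
After event 1: A_seq=5000 A_ack=2106 B_seq=2106 B_ack=5000
After event 2: A_seq=5000 A_ack=2106 B_seq=2156 B_ack=5000
After event 3: A_seq=5000 A_ack=2106 B_seq=2188 B_ack=5000
After event 4: A_seq=5000 A_ack=2188 B_seq=2188 B_ack=5000
After event 5: A_seq=5135 A_ack=2188 B_seq=2188 B_ack=5135
After event 6: A_seq=5135 A_ack=2377 B_seq=2377 B_ack=5135
After event 7: A_seq=5321 A_ack=2377 B_seq=2377 B_ack=5321

Answer: 5321 2377 2377 5321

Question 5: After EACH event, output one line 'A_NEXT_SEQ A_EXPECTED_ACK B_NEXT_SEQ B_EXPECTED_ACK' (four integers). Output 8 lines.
5000 2106 2106 5000
5000 2106 2106 5000
5000 2106 2156 5000
5000 2106 2188 5000
5000 2188 2188 5000
5135 2188 2188 5135
5135 2377 2377 5135
5321 2377 2377 5321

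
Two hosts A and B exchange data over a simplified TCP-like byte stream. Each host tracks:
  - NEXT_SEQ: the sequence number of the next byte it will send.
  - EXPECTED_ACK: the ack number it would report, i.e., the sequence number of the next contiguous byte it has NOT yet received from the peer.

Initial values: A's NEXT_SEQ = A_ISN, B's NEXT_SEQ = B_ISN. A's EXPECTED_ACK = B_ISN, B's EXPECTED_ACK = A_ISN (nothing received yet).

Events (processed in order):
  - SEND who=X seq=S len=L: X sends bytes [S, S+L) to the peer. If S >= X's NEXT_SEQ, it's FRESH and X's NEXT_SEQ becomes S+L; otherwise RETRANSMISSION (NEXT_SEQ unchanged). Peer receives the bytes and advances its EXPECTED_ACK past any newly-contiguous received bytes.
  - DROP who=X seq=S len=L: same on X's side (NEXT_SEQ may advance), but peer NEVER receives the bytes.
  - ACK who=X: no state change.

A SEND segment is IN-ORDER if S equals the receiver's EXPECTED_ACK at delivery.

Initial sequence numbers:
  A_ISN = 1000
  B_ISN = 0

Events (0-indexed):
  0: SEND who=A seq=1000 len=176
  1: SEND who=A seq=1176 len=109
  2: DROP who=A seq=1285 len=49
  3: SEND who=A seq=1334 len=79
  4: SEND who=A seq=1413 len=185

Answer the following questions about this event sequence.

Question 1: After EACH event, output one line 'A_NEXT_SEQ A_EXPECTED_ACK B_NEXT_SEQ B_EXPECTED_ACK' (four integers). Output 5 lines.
1176 0 0 1176
1285 0 0 1285
1334 0 0 1285
1413 0 0 1285
1598 0 0 1285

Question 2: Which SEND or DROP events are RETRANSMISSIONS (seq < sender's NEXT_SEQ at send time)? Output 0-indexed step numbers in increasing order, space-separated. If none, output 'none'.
Answer: none

Derivation:
Step 0: SEND seq=1000 -> fresh
Step 1: SEND seq=1176 -> fresh
Step 2: DROP seq=1285 -> fresh
Step 3: SEND seq=1334 -> fresh
Step 4: SEND seq=1413 -> fresh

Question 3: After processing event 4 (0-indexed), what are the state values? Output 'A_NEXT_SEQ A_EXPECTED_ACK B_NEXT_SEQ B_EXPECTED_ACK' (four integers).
After event 0: A_seq=1176 A_ack=0 B_seq=0 B_ack=1176
After event 1: A_seq=1285 A_ack=0 B_seq=0 B_ack=1285
After event 2: A_seq=1334 A_ack=0 B_seq=0 B_ack=1285
After event 3: A_seq=1413 A_ack=0 B_seq=0 B_ack=1285
After event 4: A_seq=1598 A_ack=0 B_seq=0 B_ack=1285

1598 0 0 1285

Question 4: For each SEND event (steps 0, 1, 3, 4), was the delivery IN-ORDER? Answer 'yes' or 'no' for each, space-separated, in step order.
Answer: yes yes no no

Derivation:
Step 0: SEND seq=1000 -> in-order
Step 1: SEND seq=1176 -> in-order
Step 3: SEND seq=1334 -> out-of-order
Step 4: SEND seq=1413 -> out-of-order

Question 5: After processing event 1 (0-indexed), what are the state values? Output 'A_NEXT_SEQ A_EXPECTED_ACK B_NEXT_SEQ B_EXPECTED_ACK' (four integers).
After event 0: A_seq=1176 A_ack=0 B_seq=0 B_ack=1176
After event 1: A_seq=1285 A_ack=0 B_seq=0 B_ack=1285

1285 0 0 1285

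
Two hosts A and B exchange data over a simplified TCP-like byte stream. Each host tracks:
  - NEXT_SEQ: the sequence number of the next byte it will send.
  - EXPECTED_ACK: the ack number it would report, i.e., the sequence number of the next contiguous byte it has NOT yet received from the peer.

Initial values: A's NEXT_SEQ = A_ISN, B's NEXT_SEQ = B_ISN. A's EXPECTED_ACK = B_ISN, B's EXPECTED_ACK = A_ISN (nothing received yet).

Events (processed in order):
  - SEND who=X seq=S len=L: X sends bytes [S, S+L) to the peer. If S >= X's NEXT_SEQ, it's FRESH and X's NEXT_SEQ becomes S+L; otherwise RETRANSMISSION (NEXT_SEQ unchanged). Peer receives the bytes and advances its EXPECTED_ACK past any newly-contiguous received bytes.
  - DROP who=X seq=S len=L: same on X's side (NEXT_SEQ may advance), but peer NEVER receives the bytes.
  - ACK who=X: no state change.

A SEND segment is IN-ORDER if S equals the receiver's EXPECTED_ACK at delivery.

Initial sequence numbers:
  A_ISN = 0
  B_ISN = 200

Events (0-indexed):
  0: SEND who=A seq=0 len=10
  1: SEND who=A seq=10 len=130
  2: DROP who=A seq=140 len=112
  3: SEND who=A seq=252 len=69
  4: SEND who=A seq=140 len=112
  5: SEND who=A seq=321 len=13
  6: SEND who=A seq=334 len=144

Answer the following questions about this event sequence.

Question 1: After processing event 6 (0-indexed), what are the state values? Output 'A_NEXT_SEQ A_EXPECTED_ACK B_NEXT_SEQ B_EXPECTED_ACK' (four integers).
After event 0: A_seq=10 A_ack=200 B_seq=200 B_ack=10
After event 1: A_seq=140 A_ack=200 B_seq=200 B_ack=140
After event 2: A_seq=252 A_ack=200 B_seq=200 B_ack=140
After event 3: A_seq=321 A_ack=200 B_seq=200 B_ack=140
After event 4: A_seq=321 A_ack=200 B_seq=200 B_ack=321
After event 5: A_seq=334 A_ack=200 B_seq=200 B_ack=334
After event 6: A_seq=478 A_ack=200 B_seq=200 B_ack=478

478 200 200 478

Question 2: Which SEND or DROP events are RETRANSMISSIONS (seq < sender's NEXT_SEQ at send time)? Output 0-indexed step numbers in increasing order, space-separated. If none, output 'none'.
Step 0: SEND seq=0 -> fresh
Step 1: SEND seq=10 -> fresh
Step 2: DROP seq=140 -> fresh
Step 3: SEND seq=252 -> fresh
Step 4: SEND seq=140 -> retransmit
Step 5: SEND seq=321 -> fresh
Step 6: SEND seq=334 -> fresh

Answer: 4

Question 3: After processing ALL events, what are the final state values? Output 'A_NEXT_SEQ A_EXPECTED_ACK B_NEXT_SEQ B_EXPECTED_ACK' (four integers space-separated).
Answer: 478 200 200 478

Derivation:
After event 0: A_seq=10 A_ack=200 B_seq=200 B_ack=10
After event 1: A_seq=140 A_ack=200 B_seq=200 B_ack=140
After event 2: A_seq=252 A_ack=200 B_seq=200 B_ack=140
After event 3: A_seq=321 A_ack=200 B_seq=200 B_ack=140
After event 4: A_seq=321 A_ack=200 B_seq=200 B_ack=321
After event 5: A_seq=334 A_ack=200 B_seq=200 B_ack=334
After event 6: A_seq=478 A_ack=200 B_seq=200 B_ack=478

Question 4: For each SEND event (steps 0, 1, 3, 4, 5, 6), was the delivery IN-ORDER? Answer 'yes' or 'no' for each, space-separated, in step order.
Step 0: SEND seq=0 -> in-order
Step 1: SEND seq=10 -> in-order
Step 3: SEND seq=252 -> out-of-order
Step 4: SEND seq=140 -> in-order
Step 5: SEND seq=321 -> in-order
Step 6: SEND seq=334 -> in-order

Answer: yes yes no yes yes yes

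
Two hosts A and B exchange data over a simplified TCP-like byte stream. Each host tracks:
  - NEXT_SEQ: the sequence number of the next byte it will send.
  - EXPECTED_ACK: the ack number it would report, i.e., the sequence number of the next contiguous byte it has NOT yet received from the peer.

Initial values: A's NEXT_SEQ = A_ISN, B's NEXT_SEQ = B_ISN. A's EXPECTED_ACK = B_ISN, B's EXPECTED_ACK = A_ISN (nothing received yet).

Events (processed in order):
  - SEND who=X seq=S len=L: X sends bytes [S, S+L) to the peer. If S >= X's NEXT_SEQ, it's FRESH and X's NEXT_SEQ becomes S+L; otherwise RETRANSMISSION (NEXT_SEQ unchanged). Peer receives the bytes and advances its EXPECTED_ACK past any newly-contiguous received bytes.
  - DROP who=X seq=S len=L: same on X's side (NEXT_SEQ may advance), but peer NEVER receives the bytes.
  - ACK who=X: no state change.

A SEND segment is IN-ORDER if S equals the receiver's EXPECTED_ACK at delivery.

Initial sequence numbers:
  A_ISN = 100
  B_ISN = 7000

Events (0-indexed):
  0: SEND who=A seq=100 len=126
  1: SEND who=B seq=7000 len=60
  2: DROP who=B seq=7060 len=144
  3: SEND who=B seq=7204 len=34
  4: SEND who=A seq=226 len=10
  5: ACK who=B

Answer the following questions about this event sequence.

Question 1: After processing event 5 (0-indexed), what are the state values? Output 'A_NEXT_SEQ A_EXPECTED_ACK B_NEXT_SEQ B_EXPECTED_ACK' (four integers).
After event 0: A_seq=226 A_ack=7000 B_seq=7000 B_ack=226
After event 1: A_seq=226 A_ack=7060 B_seq=7060 B_ack=226
After event 2: A_seq=226 A_ack=7060 B_seq=7204 B_ack=226
After event 3: A_seq=226 A_ack=7060 B_seq=7238 B_ack=226
After event 4: A_seq=236 A_ack=7060 B_seq=7238 B_ack=236
After event 5: A_seq=236 A_ack=7060 B_seq=7238 B_ack=236

236 7060 7238 236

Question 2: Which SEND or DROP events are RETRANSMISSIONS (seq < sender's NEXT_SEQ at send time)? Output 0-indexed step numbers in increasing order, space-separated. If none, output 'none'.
Answer: none

Derivation:
Step 0: SEND seq=100 -> fresh
Step 1: SEND seq=7000 -> fresh
Step 2: DROP seq=7060 -> fresh
Step 3: SEND seq=7204 -> fresh
Step 4: SEND seq=226 -> fresh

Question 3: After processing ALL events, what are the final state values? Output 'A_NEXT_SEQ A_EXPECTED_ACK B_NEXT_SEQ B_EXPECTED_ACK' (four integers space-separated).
Answer: 236 7060 7238 236

Derivation:
After event 0: A_seq=226 A_ack=7000 B_seq=7000 B_ack=226
After event 1: A_seq=226 A_ack=7060 B_seq=7060 B_ack=226
After event 2: A_seq=226 A_ack=7060 B_seq=7204 B_ack=226
After event 3: A_seq=226 A_ack=7060 B_seq=7238 B_ack=226
After event 4: A_seq=236 A_ack=7060 B_seq=7238 B_ack=236
After event 5: A_seq=236 A_ack=7060 B_seq=7238 B_ack=236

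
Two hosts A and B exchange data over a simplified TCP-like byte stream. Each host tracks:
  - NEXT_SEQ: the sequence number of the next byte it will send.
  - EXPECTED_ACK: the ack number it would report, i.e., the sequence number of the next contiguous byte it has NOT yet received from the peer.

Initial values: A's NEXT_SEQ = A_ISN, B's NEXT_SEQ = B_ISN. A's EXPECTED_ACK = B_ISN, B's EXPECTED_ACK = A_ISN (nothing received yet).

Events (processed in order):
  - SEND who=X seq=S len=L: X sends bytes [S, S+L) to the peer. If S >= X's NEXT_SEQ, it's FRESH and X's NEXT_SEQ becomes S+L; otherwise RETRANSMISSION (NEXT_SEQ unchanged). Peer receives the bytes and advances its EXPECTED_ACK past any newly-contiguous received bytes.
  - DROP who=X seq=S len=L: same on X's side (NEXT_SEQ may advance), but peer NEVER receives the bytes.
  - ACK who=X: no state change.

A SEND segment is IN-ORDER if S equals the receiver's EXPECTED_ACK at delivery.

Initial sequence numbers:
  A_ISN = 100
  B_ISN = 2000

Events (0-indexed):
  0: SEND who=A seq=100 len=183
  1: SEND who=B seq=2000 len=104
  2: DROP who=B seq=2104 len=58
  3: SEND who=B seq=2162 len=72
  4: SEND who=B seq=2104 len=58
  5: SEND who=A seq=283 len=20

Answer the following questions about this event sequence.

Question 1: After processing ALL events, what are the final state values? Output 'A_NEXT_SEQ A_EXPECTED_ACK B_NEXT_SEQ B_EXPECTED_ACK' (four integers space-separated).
After event 0: A_seq=283 A_ack=2000 B_seq=2000 B_ack=283
After event 1: A_seq=283 A_ack=2104 B_seq=2104 B_ack=283
After event 2: A_seq=283 A_ack=2104 B_seq=2162 B_ack=283
After event 3: A_seq=283 A_ack=2104 B_seq=2234 B_ack=283
After event 4: A_seq=283 A_ack=2234 B_seq=2234 B_ack=283
After event 5: A_seq=303 A_ack=2234 B_seq=2234 B_ack=303

Answer: 303 2234 2234 303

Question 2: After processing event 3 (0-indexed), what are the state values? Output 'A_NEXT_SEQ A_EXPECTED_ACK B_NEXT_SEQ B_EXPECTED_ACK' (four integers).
After event 0: A_seq=283 A_ack=2000 B_seq=2000 B_ack=283
After event 1: A_seq=283 A_ack=2104 B_seq=2104 B_ack=283
After event 2: A_seq=283 A_ack=2104 B_seq=2162 B_ack=283
After event 3: A_seq=283 A_ack=2104 B_seq=2234 B_ack=283

283 2104 2234 283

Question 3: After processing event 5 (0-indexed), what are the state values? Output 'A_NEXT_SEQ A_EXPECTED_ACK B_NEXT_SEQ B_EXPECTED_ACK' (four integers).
After event 0: A_seq=283 A_ack=2000 B_seq=2000 B_ack=283
After event 1: A_seq=283 A_ack=2104 B_seq=2104 B_ack=283
After event 2: A_seq=283 A_ack=2104 B_seq=2162 B_ack=283
After event 3: A_seq=283 A_ack=2104 B_seq=2234 B_ack=283
After event 4: A_seq=283 A_ack=2234 B_seq=2234 B_ack=283
After event 5: A_seq=303 A_ack=2234 B_seq=2234 B_ack=303

303 2234 2234 303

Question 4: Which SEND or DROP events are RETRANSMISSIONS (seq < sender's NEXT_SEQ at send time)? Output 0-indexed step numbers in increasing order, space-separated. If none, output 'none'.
Step 0: SEND seq=100 -> fresh
Step 1: SEND seq=2000 -> fresh
Step 2: DROP seq=2104 -> fresh
Step 3: SEND seq=2162 -> fresh
Step 4: SEND seq=2104 -> retransmit
Step 5: SEND seq=283 -> fresh

Answer: 4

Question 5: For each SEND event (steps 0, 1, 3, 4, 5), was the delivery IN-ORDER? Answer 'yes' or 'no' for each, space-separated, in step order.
Answer: yes yes no yes yes

Derivation:
Step 0: SEND seq=100 -> in-order
Step 1: SEND seq=2000 -> in-order
Step 3: SEND seq=2162 -> out-of-order
Step 4: SEND seq=2104 -> in-order
Step 5: SEND seq=283 -> in-order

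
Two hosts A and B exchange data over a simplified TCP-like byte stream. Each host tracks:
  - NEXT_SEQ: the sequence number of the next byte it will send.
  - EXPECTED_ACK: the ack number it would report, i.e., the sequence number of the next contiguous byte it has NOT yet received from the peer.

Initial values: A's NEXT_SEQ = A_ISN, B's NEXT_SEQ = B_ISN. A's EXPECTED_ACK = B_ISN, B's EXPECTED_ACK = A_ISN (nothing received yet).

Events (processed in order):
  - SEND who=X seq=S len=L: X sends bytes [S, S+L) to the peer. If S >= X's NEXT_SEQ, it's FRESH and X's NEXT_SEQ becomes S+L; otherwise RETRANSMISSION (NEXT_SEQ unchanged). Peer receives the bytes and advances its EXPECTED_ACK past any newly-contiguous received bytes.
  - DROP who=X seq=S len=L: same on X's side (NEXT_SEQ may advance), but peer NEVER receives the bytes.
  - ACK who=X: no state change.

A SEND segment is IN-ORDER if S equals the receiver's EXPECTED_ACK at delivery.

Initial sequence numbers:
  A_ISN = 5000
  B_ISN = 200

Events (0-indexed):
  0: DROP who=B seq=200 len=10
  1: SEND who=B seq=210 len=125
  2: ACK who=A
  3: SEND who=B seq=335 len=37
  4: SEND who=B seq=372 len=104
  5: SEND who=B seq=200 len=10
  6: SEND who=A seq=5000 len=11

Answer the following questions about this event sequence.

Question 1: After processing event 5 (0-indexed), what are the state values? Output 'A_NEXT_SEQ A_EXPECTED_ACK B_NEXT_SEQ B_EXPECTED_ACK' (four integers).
After event 0: A_seq=5000 A_ack=200 B_seq=210 B_ack=5000
After event 1: A_seq=5000 A_ack=200 B_seq=335 B_ack=5000
After event 2: A_seq=5000 A_ack=200 B_seq=335 B_ack=5000
After event 3: A_seq=5000 A_ack=200 B_seq=372 B_ack=5000
After event 4: A_seq=5000 A_ack=200 B_seq=476 B_ack=5000
After event 5: A_seq=5000 A_ack=476 B_seq=476 B_ack=5000

5000 476 476 5000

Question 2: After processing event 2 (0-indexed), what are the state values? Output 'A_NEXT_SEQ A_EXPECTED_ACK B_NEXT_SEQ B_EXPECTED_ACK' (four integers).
After event 0: A_seq=5000 A_ack=200 B_seq=210 B_ack=5000
After event 1: A_seq=5000 A_ack=200 B_seq=335 B_ack=5000
After event 2: A_seq=5000 A_ack=200 B_seq=335 B_ack=5000

5000 200 335 5000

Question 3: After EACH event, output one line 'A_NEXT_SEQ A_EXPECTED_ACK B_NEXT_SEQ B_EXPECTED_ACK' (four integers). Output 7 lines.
5000 200 210 5000
5000 200 335 5000
5000 200 335 5000
5000 200 372 5000
5000 200 476 5000
5000 476 476 5000
5011 476 476 5011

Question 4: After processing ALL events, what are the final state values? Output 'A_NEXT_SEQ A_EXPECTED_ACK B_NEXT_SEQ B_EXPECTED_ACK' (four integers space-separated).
After event 0: A_seq=5000 A_ack=200 B_seq=210 B_ack=5000
After event 1: A_seq=5000 A_ack=200 B_seq=335 B_ack=5000
After event 2: A_seq=5000 A_ack=200 B_seq=335 B_ack=5000
After event 3: A_seq=5000 A_ack=200 B_seq=372 B_ack=5000
After event 4: A_seq=5000 A_ack=200 B_seq=476 B_ack=5000
After event 5: A_seq=5000 A_ack=476 B_seq=476 B_ack=5000
After event 6: A_seq=5011 A_ack=476 B_seq=476 B_ack=5011

Answer: 5011 476 476 5011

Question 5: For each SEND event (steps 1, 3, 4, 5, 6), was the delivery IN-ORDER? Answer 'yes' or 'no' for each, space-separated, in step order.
Step 1: SEND seq=210 -> out-of-order
Step 3: SEND seq=335 -> out-of-order
Step 4: SEND seq=372 -> out-of-order
Step 5: SEND seq=200 -> in-order
Step 6: SEND seq=5000 -> in-order

Answer: no no no yes yes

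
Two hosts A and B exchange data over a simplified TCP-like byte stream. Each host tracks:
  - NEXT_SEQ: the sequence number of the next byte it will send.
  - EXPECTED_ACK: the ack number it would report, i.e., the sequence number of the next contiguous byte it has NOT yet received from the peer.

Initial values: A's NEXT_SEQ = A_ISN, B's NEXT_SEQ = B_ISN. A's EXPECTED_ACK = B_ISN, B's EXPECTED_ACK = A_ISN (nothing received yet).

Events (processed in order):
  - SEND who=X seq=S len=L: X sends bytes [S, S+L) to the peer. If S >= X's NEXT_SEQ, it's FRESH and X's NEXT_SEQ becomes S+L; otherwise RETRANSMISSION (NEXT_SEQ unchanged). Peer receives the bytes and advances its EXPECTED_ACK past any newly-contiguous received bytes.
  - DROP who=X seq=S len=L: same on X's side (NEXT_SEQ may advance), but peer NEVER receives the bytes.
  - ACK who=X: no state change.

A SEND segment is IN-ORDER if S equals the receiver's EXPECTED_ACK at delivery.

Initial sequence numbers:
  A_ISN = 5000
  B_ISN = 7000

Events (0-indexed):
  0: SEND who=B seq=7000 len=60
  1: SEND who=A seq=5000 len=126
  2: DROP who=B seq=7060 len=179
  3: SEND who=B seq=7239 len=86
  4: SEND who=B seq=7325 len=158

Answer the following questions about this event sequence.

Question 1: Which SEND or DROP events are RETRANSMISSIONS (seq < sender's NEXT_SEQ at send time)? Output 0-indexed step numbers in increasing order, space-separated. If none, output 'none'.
Step 0: SEND seq=7000 -> fresh
Step 1: SEND seq=5000 -> fresh
Step 2: DROP seq=7060 -> fresh
Step 3: SEND seq=7239 -> fresh
Step 4: SEND seq=7325 -> fresh

Answer: none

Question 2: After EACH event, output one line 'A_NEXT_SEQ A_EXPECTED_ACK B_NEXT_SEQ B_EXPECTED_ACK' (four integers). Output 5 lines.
5000 7060 7060 5000
5126 7060 7060 5126
5126 7060 7239 5126
5126 7060 7325 5126
5126 7060 7483 5126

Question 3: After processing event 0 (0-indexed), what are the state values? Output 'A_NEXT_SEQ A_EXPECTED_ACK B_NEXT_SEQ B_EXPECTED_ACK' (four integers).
After event 0: A_seq=5000 A_ack=7060 B_seq=7060 B_ack=5000

5000 7060 7060 5000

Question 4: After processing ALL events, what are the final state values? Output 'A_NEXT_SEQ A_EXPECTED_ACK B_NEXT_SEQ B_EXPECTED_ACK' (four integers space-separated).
After event 0: A_seq=5000 A_ack=7060 B_seq=7060 B_ack=5000
After event 1: A_seq=5126 A_ack=7060 B_seq=7060 B_ack=5126
After event 2: A_seq=5126 A_ack=7060 B_seq=7239 B_ack=5126
After event 3: A_seq=5126 A_ack=7060 B_seq=7325 B_ack=5126
After event 4: A_seq=5126 A_ack=7060 B_seq=7483 B_ack=5126

Answer: 5126 7060 7483 5126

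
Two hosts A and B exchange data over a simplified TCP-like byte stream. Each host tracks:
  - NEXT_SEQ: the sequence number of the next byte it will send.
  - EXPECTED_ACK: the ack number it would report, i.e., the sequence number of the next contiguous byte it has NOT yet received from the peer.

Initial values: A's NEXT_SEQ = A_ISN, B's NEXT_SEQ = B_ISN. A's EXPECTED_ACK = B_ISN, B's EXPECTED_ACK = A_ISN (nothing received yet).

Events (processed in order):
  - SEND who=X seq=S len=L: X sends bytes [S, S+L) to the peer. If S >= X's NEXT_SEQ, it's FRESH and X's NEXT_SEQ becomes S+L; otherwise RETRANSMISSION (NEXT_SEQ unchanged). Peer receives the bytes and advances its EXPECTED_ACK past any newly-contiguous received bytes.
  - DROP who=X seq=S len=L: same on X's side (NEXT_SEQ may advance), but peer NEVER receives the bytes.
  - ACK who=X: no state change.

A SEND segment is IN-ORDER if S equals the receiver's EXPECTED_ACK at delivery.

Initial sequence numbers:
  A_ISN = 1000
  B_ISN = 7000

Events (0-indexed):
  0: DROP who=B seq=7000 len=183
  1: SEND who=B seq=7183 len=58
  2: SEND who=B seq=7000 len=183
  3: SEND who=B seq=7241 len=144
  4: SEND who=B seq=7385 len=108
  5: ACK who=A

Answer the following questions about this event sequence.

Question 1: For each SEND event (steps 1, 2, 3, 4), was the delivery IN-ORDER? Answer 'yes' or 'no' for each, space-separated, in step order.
Answer: no yes yes yes

Derivation:
Step 1: SEND seq=7183 -> out-of-order
Step 2: SEND seq=7000 -> in-order
Step 3: SEND seq=7241 -> in-order
Step 4: SEND seq=7385 -> in-order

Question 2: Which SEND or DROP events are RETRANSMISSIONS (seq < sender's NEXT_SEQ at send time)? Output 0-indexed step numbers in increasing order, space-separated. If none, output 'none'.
Step 0: DROP seq=7000 -> fresh
Step 1: SEND seq=7183 -> fresh
Step 2: SEND seq=7000 -> retransmit
Step 3: SEND seq=7241 -> fresh
Step 4: SEND seq=7385 -> fresh

Answer: 2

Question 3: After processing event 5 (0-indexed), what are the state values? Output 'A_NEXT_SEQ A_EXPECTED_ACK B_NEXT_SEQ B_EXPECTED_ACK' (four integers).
After event 0: A_seq=1000 A_ack=7000 B_seq=7183 B_ack=1000
After event 1: A_seq=1000 A_ack=7000 B_seq=7241 B_ack=1000
After event 2: A_seq=1000 A_ack=7241 B_seq=7241 B_ack=1000
After event 3: A_seq=1000 A_ack=7385 B_seq=7385 B_ack=1000
After event 4: A_seq=1000 A_ack=7493 B_seq=7493 B_ack=1000
After event 5: A_seq=1000 A_ack=7493 B_seq=7493 B_ack=1000

1000 7493 7493 1000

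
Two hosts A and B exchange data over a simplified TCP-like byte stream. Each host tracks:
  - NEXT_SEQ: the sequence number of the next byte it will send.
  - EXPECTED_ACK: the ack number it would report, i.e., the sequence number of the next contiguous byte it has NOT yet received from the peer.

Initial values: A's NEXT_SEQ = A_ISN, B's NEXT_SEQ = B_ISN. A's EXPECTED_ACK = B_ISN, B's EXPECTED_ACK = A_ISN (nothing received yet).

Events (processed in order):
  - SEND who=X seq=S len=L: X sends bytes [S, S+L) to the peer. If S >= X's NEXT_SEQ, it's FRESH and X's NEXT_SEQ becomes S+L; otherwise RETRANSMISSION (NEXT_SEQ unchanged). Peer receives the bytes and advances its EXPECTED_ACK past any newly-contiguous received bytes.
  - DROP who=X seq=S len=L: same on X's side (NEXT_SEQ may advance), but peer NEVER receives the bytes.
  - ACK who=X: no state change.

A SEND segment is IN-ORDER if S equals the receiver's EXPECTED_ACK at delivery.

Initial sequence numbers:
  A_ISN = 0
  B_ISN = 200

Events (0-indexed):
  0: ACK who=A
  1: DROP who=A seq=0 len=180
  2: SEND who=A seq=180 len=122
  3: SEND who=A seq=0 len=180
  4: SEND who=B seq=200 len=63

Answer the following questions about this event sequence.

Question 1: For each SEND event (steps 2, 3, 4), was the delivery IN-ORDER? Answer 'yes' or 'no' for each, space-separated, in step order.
Answer: no yes yes

Derivation:
Step 2: SEND seq=180 -> out-of-order
Step 3: SEND seq=0 -> in-order
Step 4: SEND seq=200 -> in-order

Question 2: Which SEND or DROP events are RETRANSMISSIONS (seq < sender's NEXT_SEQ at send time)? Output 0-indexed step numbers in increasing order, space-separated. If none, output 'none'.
Step 1: DROP seq=0 -> fresh
Step 2: SEND seq=180 -> fresh
Step 3: SEND seq=0 -> retransmit
Step 4: SEND seq=200 -> fresh

Answer: 3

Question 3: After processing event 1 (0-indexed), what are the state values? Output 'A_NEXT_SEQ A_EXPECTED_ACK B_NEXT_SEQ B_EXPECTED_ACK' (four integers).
After event 0: A_seq=0 A_ack=200 B_seq=200 B_ack=0
After event 1: A_seq=180 A_ack=200 B_seq=200 B_ack=0

180 200 200 0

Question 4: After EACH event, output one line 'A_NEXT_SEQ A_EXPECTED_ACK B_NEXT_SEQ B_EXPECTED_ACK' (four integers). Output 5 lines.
0 200 200 0
180 200 200 0
302 200 200 0
302 200 200 302
302 263 263 302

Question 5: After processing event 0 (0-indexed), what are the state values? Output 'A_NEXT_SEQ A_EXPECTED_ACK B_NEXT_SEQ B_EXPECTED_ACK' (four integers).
After event 0: A_seq=0 A_ack=200 B_seq=200 B_ack=0

0 200 200 0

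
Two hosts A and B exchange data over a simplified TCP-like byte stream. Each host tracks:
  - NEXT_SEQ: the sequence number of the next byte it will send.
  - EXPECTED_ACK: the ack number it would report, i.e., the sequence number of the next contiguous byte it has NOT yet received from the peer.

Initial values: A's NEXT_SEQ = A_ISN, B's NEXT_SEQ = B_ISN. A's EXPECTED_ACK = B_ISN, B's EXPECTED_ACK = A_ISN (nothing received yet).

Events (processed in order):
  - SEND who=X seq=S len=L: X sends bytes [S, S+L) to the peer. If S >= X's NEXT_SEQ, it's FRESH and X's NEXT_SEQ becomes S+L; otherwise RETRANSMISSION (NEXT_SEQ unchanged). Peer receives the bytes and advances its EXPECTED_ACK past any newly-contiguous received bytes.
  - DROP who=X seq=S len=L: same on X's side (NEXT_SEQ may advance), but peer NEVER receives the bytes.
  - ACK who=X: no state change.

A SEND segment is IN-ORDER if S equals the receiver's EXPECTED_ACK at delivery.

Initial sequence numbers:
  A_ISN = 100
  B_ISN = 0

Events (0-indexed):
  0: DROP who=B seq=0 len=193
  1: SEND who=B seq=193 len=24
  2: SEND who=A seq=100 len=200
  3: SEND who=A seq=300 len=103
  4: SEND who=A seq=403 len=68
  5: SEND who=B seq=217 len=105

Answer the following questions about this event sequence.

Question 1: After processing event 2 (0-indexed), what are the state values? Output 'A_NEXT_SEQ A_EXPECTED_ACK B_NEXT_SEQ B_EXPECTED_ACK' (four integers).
After event 0: A_seq=100 A_ack=0 B_seq=193 B_ack=100
After event 1: A_seq=100 A_ack=0 B_seq=217 B_ack=100
After event 2: A_seq=300 A_ack=0 B_seq=217 B_ack=300

300 0 217 300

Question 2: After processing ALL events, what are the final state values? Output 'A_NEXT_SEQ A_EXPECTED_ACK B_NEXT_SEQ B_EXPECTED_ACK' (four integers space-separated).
After event 0: A_seq=100 A_ack=0 B_seq=193 B_ack=100
After event 1: A_seq=100 A_ack=0 B_seq=217 B_ack=100
After event 2: A_seq=300 A_ack=0 B_seq=217 B_ack=300
After event 3: A_seq=403 A_ack=0 B_seq=217 B_ack=403
After event 4: A_seq=471 A_ack=0 B_seq=217 B_ack=471
After event 5: A_seq=471 A_ack=0 B_seq=322 B_ack=471

Answer: 471 0 322 471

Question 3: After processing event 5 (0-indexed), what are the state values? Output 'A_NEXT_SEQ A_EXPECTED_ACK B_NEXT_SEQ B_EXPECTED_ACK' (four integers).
After event 0: A_seq=100 A_ack=0 B_seq=193 B_ack=100
After event 1: A_seq=100 A_ack=0 B_seq=217 B_ack=100
After event 2: A_seq=300 A_ack=0 B_seq=217 B_ack=300
After event 3: A_seq=403 A_ack=0 B_seq=217 B_ack=403
After event 4: A_seq=471 A_ack=0 B_seq=217 B_ack=471
After event 5: A_seq=471 A_ack=0 B_seq=322 B_ack=471

471 0 322 471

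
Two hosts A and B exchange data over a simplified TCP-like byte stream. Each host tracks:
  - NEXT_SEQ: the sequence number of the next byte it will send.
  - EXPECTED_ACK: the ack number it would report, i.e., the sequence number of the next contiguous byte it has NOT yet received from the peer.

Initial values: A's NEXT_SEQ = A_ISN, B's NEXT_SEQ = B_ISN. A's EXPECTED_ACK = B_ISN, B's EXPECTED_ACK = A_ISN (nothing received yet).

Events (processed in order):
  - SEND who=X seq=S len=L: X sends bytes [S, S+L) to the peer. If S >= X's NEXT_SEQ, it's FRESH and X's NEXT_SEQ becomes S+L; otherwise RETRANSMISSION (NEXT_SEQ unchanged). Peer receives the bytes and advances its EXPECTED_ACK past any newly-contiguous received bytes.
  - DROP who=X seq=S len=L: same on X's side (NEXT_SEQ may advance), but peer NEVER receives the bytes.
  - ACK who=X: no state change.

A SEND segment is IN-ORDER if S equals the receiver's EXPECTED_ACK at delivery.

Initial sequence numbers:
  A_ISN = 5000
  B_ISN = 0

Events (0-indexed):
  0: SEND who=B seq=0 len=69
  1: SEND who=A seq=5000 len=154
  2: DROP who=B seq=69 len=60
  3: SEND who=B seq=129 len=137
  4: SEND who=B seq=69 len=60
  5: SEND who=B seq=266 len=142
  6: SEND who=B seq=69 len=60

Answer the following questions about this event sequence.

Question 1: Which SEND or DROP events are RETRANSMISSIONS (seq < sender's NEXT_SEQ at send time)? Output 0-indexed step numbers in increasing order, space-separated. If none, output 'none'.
Step 0: SEND seq=0 -> fresh
Step 1: SEND seq=5000 -> fresh
Step 2: DROP seq=69 -> fresh
Step 3: SEND seq=129 -> fresh
Step 4: SEND seq=69 -> retransmit
Step 5: SEND seq=266 -> fresh
Step 6: SEND seq=69 -> retransmit

Answer: 4 6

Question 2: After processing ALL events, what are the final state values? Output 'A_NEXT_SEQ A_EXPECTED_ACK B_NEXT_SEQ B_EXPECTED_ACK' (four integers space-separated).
Answer: 5154 408 408 5154

Derivation:
After event 0: A_seq=5000 A_ack=69 B_seq=69 B_ack=5000
After event 1: A_seq=5154 A_ack=69 B_seq=69 B_ack=5154
After event 2: A_seq=5154 A_ack=69 B_seq=129 B_ack=5154
After event 3: A_seq=5154 A_ack=69 B_seq=266 B_ack=5154
After event 4: A_seq=5154 A_ack=266 B_seq=266 B_ack=5154
After event 5: A_seq=5154 A_ack=408 B_seq=408 B_ack=5154
After event 6: A_seq=5154 A_ack=408 B_seq=408 B_ack=5154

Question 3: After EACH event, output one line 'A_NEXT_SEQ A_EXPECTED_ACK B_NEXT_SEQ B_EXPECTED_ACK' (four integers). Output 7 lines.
5000 69 69 5000
5154 69 69 5154
5154 69 129 5154
5154 69 266 5154
5154 266 266 5154
5154 408 408 5154
5154 408 408 5154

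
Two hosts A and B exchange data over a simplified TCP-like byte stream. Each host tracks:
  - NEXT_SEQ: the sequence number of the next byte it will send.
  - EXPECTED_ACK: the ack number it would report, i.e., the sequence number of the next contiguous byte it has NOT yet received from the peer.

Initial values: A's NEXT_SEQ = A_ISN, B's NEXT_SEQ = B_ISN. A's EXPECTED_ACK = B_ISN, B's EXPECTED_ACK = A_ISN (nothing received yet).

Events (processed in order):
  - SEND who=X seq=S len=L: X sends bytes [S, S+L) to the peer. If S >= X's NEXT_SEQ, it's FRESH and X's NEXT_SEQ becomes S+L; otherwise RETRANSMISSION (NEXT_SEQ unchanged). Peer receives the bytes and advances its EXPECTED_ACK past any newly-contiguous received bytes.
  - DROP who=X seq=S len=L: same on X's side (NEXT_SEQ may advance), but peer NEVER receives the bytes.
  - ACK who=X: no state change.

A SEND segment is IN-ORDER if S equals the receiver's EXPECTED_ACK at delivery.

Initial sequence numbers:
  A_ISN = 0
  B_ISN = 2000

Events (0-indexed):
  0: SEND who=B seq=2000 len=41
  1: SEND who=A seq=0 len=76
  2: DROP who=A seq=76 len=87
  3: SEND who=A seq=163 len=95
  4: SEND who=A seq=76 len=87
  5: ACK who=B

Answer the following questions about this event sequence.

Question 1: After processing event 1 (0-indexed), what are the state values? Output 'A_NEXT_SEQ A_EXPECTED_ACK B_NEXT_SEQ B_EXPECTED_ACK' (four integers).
After event 0: A_seq=0 A_ack=2041 B_seq=2041 B_ack=0
After event 1: A_seq=76 A_ack=2041 B_seq=2041 B_ack=76

76 2041 2041 76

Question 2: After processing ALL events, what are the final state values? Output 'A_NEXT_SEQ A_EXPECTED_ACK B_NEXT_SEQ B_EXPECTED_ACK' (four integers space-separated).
After event 0: A_seq=0 A_ack=2041 B_seq=2041 B_ack=0
After event 1: A_seq=76 A_ack=2041 B_seq=2041 B_ack=76
After event 2: A_seq=163 A_ack=2041 B_seq=2041 B_ack=76
After event 3: A_seq=258 A_ack=2041 B_seq=2041 B_ack=76
After event 4: A_seq=258 A_ack=2041 B_seq=2041 B_ack=258
After event 5: A_seq=258 A_ack=2041 B_seq=2041 B_ack=258

Answer: 258 2041 2041 258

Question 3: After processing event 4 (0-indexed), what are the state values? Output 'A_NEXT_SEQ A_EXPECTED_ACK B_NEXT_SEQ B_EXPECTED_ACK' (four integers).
After event 0: A_seq=0 A_ack=2041 B_seq=2041 B_ack=0
After event 1: A_seq=76 A_ack=2041 B_seq=2041 B_ack=76
After event 2: A_seq=163 A_ack=2041 B_seq=2041 B_ack=76
After event 3: A_seq=258 A_ack=2041 B_seq=2041 B_ack=76
After event 4: A_seq=258 A_ack=2041 B_seq=2041 B_ack=258

258 2041 2041 258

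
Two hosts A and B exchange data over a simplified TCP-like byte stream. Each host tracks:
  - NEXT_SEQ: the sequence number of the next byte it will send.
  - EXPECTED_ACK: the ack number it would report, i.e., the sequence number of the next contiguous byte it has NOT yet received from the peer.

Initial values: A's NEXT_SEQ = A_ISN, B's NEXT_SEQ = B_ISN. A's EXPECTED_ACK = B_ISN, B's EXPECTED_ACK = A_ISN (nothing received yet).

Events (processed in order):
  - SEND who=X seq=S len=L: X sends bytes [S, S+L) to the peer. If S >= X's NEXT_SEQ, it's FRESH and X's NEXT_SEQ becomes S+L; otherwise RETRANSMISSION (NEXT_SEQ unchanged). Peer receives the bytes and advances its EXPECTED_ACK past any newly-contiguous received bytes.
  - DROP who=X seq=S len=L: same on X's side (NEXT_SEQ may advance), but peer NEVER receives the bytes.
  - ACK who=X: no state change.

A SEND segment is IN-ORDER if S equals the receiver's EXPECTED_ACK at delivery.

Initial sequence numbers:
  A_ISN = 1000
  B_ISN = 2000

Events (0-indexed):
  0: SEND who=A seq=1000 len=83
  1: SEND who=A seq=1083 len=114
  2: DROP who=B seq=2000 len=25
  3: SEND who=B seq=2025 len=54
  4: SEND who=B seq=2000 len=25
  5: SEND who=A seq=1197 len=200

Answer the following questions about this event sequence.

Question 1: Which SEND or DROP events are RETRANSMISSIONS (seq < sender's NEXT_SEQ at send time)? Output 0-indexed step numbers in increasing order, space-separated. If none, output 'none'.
Step 0: SEND seq=1000 -> fresh
Step 1: SEND seq=1083 -> fresh
Step 2: DROP seq=2000 -> fresh
Step 3: SEND seq=2025 -> fresh
Step 4: SEND seq=2000 -> retransmit
Step 5: SEND seq=1197 -> fresh

Answer: 4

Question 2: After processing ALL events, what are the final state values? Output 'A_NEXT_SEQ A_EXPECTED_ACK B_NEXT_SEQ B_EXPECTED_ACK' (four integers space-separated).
Answer: 1397 2079 2079 1397

Derivation:
After event 0: A_seq=1083 A_ack=2000 B_seq=2000 B_ack=1083
After event 1: A_seq=1197 A_ack=2000 B_seq=2000 B_ack=1197
After event 2: A_seq=1197 A_ack=2000 B_seq=2025 B_ack=1197
After event 3: A_seq=1197 A_ack=2000 B_seq=2079 B_ack=1197
After event 4: A_seq=1197 A_ack=2079 B_seq=2079 B_ack=1197
After event 5: A_seq=1397 A_ack=2079 B_seq=2079 B_ack=1397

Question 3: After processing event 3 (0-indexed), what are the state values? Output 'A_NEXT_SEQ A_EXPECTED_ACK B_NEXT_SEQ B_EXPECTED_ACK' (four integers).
After event 0: A_seq=1083 A_ack=2000 B_seq=2000 B_ack=1083
After event 1: A_seq=1197 A_ack=2000 B_seq=2000 B_ack=1197
After event 2: A_seq=1197 A_ack=2000 B_seq=2025 B_ack=1197
After event 3: A_seq=1197 A_ack=2000 B_seq=2079 B_ack=1197

1197 2000 2079 1197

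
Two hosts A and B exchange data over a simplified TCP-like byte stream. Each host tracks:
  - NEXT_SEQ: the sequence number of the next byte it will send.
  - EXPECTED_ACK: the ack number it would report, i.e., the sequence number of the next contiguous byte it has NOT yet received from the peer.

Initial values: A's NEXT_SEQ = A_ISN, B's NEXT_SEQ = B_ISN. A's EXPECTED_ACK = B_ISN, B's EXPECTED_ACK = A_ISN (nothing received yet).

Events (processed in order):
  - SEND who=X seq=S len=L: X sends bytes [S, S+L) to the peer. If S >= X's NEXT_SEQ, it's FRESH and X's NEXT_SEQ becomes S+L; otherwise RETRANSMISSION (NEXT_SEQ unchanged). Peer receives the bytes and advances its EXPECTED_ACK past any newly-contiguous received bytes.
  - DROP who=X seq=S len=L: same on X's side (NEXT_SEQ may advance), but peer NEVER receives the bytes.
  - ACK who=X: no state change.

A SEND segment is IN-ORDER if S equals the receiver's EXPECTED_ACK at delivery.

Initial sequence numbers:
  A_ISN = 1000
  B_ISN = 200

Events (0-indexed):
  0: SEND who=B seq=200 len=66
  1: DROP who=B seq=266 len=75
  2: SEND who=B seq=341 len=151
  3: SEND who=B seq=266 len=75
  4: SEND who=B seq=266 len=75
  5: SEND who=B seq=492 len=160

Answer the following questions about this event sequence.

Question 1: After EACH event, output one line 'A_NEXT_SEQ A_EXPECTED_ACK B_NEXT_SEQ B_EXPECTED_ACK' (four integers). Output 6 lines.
1000 266 266 1000
1000 266 341 1000
1000 266 492 1000
1000 492 492 1000
1000 492 492 1000
1000 652 652 1000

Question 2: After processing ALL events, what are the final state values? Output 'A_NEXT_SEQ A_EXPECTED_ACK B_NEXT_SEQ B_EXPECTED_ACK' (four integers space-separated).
Answer: 1000 652 652 1000

Derivation:
After event 0: A_seq=1000 A_ack=266 B_seq=266 B_ack=1000
After event 1: A_seq=1000 A_ack=266 B_seq=341 B_ack=1000
After event 2: A_seq=1000 A_ack=266 B_seq=492 B_ack=1000
After event 3: A_seq=1000 A_ack=492 B_seq=492 B_ack=1000
After event 4: A_seq=1000 A_ack=492 B_seq=492 B_ack=1000
After event 5: A_seq=1000 A_ack=652 B_seq=652 B_ack=1000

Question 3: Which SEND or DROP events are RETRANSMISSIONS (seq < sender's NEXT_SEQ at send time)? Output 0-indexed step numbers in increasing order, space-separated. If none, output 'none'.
Answer: 3 4

Derivation:
Step 0: SEND seq=200 -> fresh
Step 1: DROP seq=266 -> fresh
Step 2: SEND seq=341 -> fresh
Step 3: SEND seq=266 -> retransmit
Step 4: SEND seq=266 -> retransmit
Step 5: SEND seq=492 -> fresh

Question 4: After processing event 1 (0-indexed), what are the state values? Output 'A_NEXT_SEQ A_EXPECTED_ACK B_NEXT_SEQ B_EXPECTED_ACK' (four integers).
After event 0: A_seq=1000 A_ack=266 B_seq=266 B_ack=1000
After event 1: A_seq=1000 A_ack=266 B_seq=341 B_ack=1000

1000 266 341 1000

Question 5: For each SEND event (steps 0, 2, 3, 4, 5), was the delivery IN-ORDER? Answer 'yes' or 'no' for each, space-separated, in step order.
Step 0: SEND seq=200 -> in-order
Step 2: SEND seq=341 -> out-of-order
Step 3: SEND seq=266 -> in-order
Step 4: SEND seq=266 -> out-of-order
Step 5: SEND seq=492 -> in-order

Answer: yes no yes no yes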